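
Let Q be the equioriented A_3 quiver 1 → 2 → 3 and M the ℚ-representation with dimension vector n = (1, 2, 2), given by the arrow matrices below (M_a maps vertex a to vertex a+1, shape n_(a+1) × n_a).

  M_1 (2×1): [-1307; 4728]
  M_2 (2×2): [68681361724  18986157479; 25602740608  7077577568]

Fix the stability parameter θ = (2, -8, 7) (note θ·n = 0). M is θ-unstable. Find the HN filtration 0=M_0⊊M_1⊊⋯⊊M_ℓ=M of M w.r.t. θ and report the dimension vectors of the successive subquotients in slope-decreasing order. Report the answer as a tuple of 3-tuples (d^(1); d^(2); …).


Barcode: M ≅ I[1,3], I[2,2], I[3,3]. HN layers by μ_θ (3 steps, strictly decreasing):
  μ^(1)=7; μ^(2)=-3; μ^(3)=-8

((0, 0, 2); (1, 1, 0); (0, 1, 0))


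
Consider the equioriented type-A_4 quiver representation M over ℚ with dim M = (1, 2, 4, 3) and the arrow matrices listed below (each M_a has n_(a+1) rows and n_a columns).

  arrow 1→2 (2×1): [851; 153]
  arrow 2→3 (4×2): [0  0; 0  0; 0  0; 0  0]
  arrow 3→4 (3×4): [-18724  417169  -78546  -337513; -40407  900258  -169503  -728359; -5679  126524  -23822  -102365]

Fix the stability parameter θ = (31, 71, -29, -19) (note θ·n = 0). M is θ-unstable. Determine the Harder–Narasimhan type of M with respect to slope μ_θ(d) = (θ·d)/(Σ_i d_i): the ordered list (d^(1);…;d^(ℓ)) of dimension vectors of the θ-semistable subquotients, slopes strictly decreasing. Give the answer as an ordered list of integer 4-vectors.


Interval decomposition of M: I[1,2], I[2,2], I[3,3], I[3,4]^3.
HN type (ℓ=4): μ^(1)=71; μ^(2)=31; μ^(3)=-19; μ^(4)=-29

((0, 2, 0, 0); (1, 0, 0, 0); (0, 0, 0, 3); (0, 0, 4, 0))


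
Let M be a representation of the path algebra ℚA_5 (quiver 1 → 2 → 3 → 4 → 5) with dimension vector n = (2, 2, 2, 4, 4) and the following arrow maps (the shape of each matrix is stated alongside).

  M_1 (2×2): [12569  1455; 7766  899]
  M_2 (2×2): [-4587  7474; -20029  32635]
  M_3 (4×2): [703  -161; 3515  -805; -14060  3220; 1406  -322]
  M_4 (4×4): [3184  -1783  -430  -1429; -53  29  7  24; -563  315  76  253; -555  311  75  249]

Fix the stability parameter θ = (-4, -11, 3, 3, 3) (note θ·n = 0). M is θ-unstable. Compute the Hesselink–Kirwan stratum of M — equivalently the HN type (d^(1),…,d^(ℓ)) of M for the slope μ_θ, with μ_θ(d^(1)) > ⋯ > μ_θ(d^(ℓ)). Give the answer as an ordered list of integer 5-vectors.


Interval decomposition of M: I[1,3], I[1,5], I[4,5]^3.
HN type (ℓ=2): μ^(1)=3; μ^(2)=-15/2

((0, 0, 2, 4, 4); (2, 2, 0, 0, 0))


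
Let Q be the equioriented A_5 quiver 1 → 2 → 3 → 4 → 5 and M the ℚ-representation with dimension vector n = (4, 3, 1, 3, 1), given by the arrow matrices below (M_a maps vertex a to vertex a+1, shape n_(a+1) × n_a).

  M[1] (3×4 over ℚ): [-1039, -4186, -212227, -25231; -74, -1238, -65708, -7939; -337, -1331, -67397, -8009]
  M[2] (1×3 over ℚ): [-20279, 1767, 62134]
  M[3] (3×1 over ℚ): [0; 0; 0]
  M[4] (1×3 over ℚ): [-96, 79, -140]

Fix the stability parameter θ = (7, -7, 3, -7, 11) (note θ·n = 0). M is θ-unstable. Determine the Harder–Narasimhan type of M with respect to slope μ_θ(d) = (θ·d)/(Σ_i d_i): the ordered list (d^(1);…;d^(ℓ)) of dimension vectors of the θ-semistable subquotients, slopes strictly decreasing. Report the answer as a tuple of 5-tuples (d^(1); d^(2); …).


Barcode: M ≅ I[1,1], I[1,2]^2, I[1,3], I[4,4]^2, I[4,5]. HN layers by μ_θ (5 steps, strictly decreasing):
  μ^(1)=11; μ^(2)=7; μ^(3)=3; μ^(4)=0; μ^(5)=-7

((0, 0, 0, 0, 1); (1, 0, 0, 0, 0); (0, 0, 1, 0, 0); (3, 3, 0, 0, 0); (0, 0, 0, 3, 0))


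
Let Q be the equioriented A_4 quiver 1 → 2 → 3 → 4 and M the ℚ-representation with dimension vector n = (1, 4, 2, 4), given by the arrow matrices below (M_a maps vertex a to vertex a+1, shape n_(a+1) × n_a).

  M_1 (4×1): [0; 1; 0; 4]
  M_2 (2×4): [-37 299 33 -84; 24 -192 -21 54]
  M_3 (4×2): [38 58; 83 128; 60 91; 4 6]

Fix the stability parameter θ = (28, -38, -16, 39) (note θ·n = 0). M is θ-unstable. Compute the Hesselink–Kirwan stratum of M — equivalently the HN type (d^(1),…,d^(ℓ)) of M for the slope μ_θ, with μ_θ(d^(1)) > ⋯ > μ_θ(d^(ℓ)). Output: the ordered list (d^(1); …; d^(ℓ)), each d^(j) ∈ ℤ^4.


Via rank(M_{q-1}∘⋯∘M_p): M ≅ I[1,4], I[2,2]^2, I[2,4], I[4,4]^2.
μ_θ-semistable layers: μ^(1)=39; μ^(2)=-26/3; μ^(3)=-16; μ^(4)=-38

((0, 0, 0, 4); (1, 1, 1, 0); (0, 0, 1, 0); (0, 3, 0, 0))


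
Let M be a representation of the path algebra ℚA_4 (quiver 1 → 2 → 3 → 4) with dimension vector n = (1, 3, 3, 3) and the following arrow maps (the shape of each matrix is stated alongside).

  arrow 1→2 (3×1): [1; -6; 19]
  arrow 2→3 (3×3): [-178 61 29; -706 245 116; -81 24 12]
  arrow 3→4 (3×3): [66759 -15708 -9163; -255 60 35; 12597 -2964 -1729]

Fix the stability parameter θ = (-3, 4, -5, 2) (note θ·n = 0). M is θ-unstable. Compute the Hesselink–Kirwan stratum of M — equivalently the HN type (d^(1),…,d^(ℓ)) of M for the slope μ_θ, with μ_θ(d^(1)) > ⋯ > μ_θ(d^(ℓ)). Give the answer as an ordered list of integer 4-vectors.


Interval decomposition of M: I[1,3], I[2,3], I[2,4], I[4,4]^2.
HN type (ℓ=3): μ^(1)=2; μ^(2)=-1/2; μ^(3)=-3

((0, 0, 0, 3); (0, 3, 3, 0); (1, 0, 0, 0))


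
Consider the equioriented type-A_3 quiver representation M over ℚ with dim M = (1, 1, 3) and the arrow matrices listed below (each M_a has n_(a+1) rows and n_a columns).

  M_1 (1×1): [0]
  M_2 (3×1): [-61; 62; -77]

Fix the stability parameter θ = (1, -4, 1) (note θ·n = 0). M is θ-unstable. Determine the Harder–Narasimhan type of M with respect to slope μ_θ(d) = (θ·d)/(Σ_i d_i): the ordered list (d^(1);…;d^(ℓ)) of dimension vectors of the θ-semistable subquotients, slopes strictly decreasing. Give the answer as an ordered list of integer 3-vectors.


Interval decomposition of M: I[1,1], I[2,3], I[3,3]^2.
HN type (ℓ=2): μ^(1)=1; μ^(2)=-4

((1, 0, 3); (0, 1, 0))


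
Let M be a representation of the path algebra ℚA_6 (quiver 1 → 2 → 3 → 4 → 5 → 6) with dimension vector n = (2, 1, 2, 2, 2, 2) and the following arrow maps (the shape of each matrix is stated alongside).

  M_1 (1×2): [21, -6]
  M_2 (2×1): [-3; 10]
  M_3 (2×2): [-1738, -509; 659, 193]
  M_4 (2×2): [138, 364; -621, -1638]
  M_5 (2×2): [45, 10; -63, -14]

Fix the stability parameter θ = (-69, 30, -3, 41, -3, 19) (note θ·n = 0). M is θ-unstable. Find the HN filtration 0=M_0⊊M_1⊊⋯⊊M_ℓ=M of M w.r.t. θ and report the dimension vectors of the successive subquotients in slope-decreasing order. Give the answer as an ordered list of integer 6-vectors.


Via rank(M_{q-1}∘⋯∘M_p): M ≅ I[1,1], I[1,5], I[3,4], I[5,6], I[6,6].
μ_θ-semistable layers: μ^(1)=41; μ^(2)=19; μ^(3)=27/2; μ^(4)=-3; μ^(5)=-69

((0, 0, 0, 1, 0, 0); (0, 0, 0, 1, 1, 2); (0, 1, 1, 0, 0, 0); (0, 0, 1, 0, 1, 0); (2, 0, 0, 0, 0, 0))


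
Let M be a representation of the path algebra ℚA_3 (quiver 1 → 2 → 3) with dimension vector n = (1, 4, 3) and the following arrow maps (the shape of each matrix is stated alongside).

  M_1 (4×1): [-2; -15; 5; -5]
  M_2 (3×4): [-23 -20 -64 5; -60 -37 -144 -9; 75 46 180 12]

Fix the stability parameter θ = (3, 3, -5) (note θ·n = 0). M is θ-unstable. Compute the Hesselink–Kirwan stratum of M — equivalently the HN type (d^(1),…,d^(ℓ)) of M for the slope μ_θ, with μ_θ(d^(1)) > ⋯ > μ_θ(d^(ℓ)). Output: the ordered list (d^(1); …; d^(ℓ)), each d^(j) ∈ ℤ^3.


Barcode: M ≅ I[1,3], I[2,2], I[2,3]^2. HN layers by μ_θ (3 steps, strictly decreasing):
  μ^(1)=3; μ^(2)=1/3; μ^(3)=-1

((0, 1, 0); (1, 1, 1); (0, 2, 2))


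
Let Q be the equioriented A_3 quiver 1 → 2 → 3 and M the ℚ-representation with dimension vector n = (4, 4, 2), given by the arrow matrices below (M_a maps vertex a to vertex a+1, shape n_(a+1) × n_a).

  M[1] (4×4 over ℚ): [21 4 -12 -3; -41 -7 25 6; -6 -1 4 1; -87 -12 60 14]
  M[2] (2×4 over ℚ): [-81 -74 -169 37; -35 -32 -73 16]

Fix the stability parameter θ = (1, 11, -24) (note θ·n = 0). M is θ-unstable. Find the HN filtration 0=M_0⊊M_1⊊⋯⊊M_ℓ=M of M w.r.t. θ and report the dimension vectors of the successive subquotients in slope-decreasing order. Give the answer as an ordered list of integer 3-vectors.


Barcode: M ≅ I[1,2]^2, I[1,3]^2. HN layers by μ_θ (3 steps, strictly decreasing):
  μ^(1)=11; μ^(2)=1; μ^(3)=-4

((0, 2, 0); (2, 0, 0); (2, 2, 2))


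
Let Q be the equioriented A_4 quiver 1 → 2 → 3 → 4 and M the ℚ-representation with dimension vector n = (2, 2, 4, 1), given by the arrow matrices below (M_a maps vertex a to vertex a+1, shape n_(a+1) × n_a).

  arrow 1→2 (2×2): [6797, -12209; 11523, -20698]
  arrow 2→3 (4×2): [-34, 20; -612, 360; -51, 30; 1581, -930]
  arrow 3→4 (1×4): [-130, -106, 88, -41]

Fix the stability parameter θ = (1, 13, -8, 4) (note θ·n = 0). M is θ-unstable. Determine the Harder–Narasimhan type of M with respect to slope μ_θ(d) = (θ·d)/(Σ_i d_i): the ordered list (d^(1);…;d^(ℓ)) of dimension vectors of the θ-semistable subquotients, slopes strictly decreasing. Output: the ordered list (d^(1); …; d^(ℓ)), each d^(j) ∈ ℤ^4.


Via rank(M_{q-1}∘⋯∘M_p): M ≅ I[1,2], I[1,4], I[3,3]^3.
μ_θ-semistable layers: μ^(1)=13; μ^(2)=4; μ^(3)=5/2; μ^(4)=1; μ^(5)=-8

((0, 1, 0, 0); (0, 0, 0, 1); (0, 1, 1, 0); (2, 0, 0, 0); (0, 0, 3, 0))


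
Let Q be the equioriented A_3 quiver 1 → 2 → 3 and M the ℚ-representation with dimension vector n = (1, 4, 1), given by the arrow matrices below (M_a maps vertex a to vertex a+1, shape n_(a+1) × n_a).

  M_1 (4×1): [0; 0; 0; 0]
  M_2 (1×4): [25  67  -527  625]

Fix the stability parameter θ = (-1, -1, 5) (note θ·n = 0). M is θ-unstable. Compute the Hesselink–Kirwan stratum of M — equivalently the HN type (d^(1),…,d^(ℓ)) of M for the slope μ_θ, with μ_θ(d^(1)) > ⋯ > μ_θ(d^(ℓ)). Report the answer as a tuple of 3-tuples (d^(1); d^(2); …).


Barcode: M ≅ I[1,1], I[2,2]^3, I[2,3]. HN layers by μ_θ (2 steps, strictly decreasing):
  μ^(1)=5; μ^(2)=-1

((0, 0, 1); (1, 4, 0))


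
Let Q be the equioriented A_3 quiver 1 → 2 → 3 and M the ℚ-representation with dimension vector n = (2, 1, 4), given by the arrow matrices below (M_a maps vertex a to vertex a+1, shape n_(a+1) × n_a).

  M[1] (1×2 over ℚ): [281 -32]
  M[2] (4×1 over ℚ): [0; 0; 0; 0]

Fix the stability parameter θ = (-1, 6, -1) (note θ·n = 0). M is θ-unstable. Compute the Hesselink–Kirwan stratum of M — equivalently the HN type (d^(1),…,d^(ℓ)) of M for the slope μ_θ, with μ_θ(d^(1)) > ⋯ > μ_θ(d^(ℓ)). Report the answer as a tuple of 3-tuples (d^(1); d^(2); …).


Barcode: M ≅ I[1,1], I[1,2], I[3,3]^4. HN layers by μ_θ (2 steps, strictly decreasing):
  μ^(1)=6; μ^(2)=-1

((0, 1, 0); (2, 0, 4))


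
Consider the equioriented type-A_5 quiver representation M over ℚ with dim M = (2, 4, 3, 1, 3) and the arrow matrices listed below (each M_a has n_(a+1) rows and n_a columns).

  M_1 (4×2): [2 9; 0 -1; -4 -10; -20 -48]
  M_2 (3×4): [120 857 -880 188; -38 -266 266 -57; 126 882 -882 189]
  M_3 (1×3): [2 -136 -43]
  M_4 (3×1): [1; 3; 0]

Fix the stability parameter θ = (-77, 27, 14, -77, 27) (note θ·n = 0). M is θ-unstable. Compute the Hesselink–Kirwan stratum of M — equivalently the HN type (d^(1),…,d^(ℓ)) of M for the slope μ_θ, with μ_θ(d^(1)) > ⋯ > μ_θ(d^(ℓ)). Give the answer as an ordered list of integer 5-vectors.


Via rank(M_{q-1}∘⋯∘M_p): M ≅ I[1,2], I[1,5], I[2,2], I[2,3], I[3,3], I[5,5]^2.
μ_θ-semistable layers: μ^(1)=27; μ^(2)=41/2; μ^(3)=14; μ^(4)=-12; μ^(5)=-77

((0, 2, 0, 0, 3); (0, 1, 1, 0, 0); (0, 0, 1, 0, 0); (0, 1, 1, 1, 0); (2, 0, 0, 0, 0))


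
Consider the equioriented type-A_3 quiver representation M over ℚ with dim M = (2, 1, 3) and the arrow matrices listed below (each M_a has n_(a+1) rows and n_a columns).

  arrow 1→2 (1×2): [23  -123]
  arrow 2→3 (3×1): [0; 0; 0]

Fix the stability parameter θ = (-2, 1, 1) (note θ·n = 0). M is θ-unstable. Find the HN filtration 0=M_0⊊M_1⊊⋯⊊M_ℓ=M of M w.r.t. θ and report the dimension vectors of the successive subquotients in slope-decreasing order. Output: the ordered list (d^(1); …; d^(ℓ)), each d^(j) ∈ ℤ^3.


Via rank(M_{q-1}∘⋯∘M_p): M ≅ I[1,1], I[1,2], I[3,3]^3.
μ_θ-semistable layers: μ^(1)=1; μ^(2)=-2

((0, 1, 3); (2, 0, 0))


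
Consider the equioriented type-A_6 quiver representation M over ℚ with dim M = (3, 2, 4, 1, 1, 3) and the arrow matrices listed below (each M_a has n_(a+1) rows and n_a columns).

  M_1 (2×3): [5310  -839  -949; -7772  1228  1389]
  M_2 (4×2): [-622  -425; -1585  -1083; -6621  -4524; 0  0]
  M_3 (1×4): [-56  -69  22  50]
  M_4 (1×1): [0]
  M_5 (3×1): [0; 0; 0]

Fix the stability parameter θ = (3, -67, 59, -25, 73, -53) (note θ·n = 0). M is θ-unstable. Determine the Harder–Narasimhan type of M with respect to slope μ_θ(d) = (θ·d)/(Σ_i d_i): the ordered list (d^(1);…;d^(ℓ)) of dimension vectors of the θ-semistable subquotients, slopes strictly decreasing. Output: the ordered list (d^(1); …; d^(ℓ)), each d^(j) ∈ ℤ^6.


Barcode: M ≅ I[1,1], I[1,3], I[1,4], I[3,3]^2, I[5,5], I[6,6]^3. HN layers by μ_θ (6 steps, strictly decreasing):
  μ^(1)=73; μ^(2)=59; μ^(3)=17; μ^(4)=3; μ^(5)=-32; μ^(6)=-53

((0, 0, 0, 0, 1, 0); (0, 0, 3, 0, 0, 0); (0, 0, 1, 1, 0, 0); (1, 0, 0, 0, 0, 0); (2, 2, 0, 0, 0, 0); (0, 0, 0, 0, 0, 3))


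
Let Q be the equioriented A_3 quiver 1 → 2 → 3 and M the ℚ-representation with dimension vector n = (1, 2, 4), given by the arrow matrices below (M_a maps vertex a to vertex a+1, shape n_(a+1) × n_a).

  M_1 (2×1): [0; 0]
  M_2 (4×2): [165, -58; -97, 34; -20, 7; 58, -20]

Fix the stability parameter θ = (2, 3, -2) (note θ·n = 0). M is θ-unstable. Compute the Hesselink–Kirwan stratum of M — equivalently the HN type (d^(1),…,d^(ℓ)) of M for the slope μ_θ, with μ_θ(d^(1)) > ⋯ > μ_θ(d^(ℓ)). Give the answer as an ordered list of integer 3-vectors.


Via rank(M_{q-1}∘⋯∘M_p): M ≅ I[1,1], I[2,3]^2, I[3,3]^2.
μ_θ-semistable layers: μ^(1)=2; μ^(2)=1/2; μ^(3)=-2

((1, 0, 0); (0, 2, 2); (0, 0, 2))


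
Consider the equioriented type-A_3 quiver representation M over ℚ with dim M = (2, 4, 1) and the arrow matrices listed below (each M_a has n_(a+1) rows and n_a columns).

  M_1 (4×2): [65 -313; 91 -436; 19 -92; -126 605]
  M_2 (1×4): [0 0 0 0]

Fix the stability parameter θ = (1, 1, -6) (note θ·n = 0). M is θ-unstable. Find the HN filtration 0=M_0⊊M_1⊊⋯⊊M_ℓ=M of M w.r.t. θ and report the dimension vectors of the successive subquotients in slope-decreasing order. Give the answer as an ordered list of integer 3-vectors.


Barcode: M ≅ I[1,2]^2, I[2,2]^2, I[3,3]. HN layers by μ_θ (2 steps, strictly decreasing):
  μ^(1)=1; μ^(2)=-6

((2, 4, 0); (0, 0, 1))


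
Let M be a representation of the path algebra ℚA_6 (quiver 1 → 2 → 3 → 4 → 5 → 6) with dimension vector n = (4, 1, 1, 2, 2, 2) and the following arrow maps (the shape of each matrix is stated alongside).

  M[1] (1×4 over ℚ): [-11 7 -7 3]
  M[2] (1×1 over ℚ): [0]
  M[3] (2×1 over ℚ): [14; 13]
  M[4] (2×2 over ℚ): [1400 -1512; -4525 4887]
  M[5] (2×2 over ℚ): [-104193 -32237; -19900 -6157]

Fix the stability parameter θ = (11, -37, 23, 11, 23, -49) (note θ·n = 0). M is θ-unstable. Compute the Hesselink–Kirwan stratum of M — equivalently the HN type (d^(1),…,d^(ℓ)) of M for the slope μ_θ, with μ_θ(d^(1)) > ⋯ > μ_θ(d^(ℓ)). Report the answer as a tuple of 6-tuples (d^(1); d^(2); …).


Via rank(M_{q-1}∘⋯∘M_p): M ≅ I[1,1]^3, I[1,2], I[3,6], I[4,4], I[5,6].
μ_θ-semistable layers: μ^(1)=11; μ^(2)=2; μ^(3)=-13

((3, 0, 0, 1, 0, 0); (0, 0, 1, 1, 1, 1); (1, 1, 0, 0, 1, 1))


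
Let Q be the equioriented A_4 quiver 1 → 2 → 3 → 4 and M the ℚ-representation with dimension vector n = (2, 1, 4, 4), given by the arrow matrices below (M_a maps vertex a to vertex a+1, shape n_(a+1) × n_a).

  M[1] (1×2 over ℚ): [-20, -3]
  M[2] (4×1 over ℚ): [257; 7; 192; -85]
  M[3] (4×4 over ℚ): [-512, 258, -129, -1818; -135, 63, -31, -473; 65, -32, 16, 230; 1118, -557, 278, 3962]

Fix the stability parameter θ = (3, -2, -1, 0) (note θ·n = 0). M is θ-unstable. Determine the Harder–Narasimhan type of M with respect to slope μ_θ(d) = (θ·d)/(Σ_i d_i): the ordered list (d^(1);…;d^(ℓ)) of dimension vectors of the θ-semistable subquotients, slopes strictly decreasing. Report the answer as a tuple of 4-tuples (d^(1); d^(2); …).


Barcode: M ≅ I[1,1], I[1,4], I[3,4]^3. HN layers by μ_θ (3 steps, strictly decreasing):
  μ^(1)=3; μ^(2)=0; μ^(3)=-1

((1, 0, 0, 0); (1, 1, 1, 4); (0, 0, 3, 0))


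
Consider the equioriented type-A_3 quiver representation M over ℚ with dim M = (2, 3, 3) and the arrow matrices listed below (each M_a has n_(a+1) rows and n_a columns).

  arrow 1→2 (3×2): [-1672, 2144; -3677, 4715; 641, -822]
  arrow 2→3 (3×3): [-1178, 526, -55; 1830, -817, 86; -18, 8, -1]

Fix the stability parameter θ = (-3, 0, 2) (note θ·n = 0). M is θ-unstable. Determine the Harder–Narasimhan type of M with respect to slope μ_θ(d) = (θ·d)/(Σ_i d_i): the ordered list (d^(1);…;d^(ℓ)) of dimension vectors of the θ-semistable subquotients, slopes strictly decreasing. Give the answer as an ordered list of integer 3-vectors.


Via rank(M_{q-1}∘⋯∘M_p): M ≅ I[1,3]^2, I[2,2], I[3,3].
μ_θ-semistable layers: μ^(1)=2; μ^(2)=0; μ^(3)=-3

((0, 0, 3); (0, 3, 0); (2, 0, 0))


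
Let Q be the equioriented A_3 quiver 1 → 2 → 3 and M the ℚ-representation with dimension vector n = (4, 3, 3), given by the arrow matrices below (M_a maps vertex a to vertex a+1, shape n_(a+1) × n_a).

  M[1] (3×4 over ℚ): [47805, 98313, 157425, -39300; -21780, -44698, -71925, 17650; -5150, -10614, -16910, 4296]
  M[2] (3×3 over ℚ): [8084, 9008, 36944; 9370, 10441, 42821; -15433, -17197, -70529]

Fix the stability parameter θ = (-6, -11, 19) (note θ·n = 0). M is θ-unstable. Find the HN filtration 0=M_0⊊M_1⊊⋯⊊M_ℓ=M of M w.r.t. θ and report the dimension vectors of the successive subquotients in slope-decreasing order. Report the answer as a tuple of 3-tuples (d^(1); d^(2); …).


Via rank(M_{q-1}∘⋯∘M_p): M ≅ I[1,1]^2, I[1,3]^2, I[2,2], I[3,3].
μ_θ-semistable layers: μ^(1)=19; μ^(2)=-6; μ^(3)=-17/2; μ^(4)=-11

((0, 0, 3); (2, 0, 0); (2, 2, 0); (0, 1, 0))


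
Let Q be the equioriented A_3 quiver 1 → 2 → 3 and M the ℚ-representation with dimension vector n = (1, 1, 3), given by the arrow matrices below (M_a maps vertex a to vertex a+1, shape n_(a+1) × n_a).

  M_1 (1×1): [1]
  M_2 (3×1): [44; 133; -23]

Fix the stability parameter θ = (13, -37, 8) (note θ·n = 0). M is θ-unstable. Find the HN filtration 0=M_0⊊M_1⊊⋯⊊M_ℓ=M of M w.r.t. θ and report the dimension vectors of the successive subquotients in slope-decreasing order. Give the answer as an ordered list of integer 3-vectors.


Barcode: M ≅ I[1,3], I[3,3]^2. HN layers by μ_θ (2 steps, strictly decreasing):
  μ^(1)=8; μ^(2)=-12

((0, 0, 3); (1, 1, 0))


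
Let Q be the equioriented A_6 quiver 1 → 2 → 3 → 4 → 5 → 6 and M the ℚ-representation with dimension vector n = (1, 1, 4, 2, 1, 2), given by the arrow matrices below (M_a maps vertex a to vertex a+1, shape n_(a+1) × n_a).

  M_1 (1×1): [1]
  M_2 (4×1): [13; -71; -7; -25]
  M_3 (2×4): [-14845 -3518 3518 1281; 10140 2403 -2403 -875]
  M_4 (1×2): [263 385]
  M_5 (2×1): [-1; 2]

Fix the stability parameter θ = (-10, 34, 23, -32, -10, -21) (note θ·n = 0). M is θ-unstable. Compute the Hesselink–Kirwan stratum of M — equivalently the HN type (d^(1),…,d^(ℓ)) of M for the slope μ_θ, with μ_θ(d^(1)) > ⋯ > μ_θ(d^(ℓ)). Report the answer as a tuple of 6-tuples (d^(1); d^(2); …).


Barcode: M ≅ I[1,6], I[3,3]^2, I[3,4], I[6,6]. HN layers by μ_θ (5 steps, strictly decreasing):
  μ^(1)=23; μ^(2)=-6/5; μ^(3)=-9/2; μ^(4)=-10; μ^(5)=-21

((0, 0, 2, 0, 0, 0); (0, 1, 1, 1, 1, 1); (0, 0, 1, 1, 0, 0); (1, 0, 0, 0, 0, 0); (0, 0, 0, 0, 0, 1))


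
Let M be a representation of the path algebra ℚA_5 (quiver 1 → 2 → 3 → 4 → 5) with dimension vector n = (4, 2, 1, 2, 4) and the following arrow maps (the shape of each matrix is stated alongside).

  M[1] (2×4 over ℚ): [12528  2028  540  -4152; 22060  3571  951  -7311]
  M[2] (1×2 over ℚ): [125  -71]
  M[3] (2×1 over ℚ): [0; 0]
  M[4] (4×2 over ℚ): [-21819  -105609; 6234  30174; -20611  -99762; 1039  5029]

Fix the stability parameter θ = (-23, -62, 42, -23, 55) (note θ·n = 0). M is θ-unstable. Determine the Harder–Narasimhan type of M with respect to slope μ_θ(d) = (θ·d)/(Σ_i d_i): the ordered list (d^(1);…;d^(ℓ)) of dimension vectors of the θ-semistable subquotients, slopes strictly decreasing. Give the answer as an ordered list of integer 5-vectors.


Interval decomposition of M: I[1,1]^2, I[1,2], I[1,3], I[4,5]^2, I[5,5]^2.
HN type (ℓ=4): μ^(1)=55; μ^(2)=42; μ^(3)=-23; μ^(4)=-85/2

((0, 0, 0, 0, 4); (0, 0, 1, 0, 0); (2, 0, 0, 2, 0); (2, 2, 0, 0, 0))


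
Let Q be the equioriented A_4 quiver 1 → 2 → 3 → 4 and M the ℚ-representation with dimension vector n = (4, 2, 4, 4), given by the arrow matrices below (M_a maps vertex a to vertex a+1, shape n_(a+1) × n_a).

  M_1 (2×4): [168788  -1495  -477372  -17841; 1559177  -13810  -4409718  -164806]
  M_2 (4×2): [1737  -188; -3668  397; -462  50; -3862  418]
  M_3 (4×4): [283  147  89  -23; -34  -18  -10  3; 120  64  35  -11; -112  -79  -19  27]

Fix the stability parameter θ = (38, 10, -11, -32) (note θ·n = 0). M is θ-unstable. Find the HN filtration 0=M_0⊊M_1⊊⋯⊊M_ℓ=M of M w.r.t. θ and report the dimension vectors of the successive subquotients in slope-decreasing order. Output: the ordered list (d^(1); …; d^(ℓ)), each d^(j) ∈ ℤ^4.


Via rank(M_{q-1}∘⋯∘M_p): M ≅ I[1,1]^2, I[1,4]^2, I[3,4]^2.
μ_θ-semistable layers: μ^(1)=38; μ^(2)=5/4; μ^(3)=-43/2

((2, 0, 0, 0); (2, 2, 2, 2); (0, 0, 2, 2))


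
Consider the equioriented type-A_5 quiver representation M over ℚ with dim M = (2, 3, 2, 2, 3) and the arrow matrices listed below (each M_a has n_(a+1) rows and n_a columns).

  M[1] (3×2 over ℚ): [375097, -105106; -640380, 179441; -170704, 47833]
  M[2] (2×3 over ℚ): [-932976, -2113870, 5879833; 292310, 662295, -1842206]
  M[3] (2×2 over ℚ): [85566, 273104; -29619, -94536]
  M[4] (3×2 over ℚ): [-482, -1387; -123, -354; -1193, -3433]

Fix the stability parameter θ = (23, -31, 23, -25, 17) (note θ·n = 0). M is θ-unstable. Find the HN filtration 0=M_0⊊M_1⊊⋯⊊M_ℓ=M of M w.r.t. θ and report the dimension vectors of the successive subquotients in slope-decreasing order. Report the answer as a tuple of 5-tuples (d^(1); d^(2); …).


Interval decomposition of M: I[1,3], I[1,5], I[2,2], I[4,5], I[5,5].
HN type (ℓ=6): μ^(1)=23; μ^(2)=17; μ^(3)=-1; μ^(4)=-4; μ^(5)=-25; μ^(6)=-31

((0, 0, 1, 0, 0); (0, 0, 0, 0, 3); (0, 0, 1, 1, 0); (2, 2, 0, 0, 0); (0, 0, 0, 1, 0); (0, 1, 0, 0, 0))


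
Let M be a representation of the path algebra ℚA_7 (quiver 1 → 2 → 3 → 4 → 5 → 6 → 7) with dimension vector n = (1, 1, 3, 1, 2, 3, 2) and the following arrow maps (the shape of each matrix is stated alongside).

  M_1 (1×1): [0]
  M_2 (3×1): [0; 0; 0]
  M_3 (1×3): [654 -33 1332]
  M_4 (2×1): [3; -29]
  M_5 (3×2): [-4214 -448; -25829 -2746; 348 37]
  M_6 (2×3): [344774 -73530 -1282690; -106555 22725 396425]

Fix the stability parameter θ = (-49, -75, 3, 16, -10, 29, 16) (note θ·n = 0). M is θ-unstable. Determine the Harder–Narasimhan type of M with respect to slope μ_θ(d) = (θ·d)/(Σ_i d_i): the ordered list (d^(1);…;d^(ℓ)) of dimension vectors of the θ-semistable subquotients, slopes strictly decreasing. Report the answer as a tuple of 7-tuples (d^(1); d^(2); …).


Interval decomposition of M: I[1,1], I[2,2], I[3,3]^2, I[3,6], I[5,7], I[6,6], I[7,7].
HN type (ℓ=7): μ^(1)=29; μ^(2)=45/2; μ^(3)=16; μ^(4)=3; μ^(5)=-10; μ^(6)=-49; μ^(7)=-75

((0, 0, 0, 0, 0, 2, 0); (0, 0, 0, 0, 0, 1, 1); (0, 0, 0, 0, 0, 0, 1); (0, 0, 3, 1, 1, 0, 0); (0, 0, 0, 0, 1, 0, 0); (1, 0, 0, 0, 0, 0, 0); (0, 1, 0, 0, 0, 0, 0))


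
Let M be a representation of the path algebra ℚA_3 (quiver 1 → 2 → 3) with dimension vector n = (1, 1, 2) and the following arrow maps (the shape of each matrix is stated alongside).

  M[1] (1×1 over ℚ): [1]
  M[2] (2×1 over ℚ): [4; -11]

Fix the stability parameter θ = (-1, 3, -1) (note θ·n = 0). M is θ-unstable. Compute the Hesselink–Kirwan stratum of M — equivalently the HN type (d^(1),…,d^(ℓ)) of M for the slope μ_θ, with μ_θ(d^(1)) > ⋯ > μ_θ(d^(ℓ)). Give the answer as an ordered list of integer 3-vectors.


Interval decomposition of M: I[1,3], I[3,3].
HN type (ℓ=2): μ^(1)=1; μ^(2)=-1

((0, 1, 1); (1, 0, 1))


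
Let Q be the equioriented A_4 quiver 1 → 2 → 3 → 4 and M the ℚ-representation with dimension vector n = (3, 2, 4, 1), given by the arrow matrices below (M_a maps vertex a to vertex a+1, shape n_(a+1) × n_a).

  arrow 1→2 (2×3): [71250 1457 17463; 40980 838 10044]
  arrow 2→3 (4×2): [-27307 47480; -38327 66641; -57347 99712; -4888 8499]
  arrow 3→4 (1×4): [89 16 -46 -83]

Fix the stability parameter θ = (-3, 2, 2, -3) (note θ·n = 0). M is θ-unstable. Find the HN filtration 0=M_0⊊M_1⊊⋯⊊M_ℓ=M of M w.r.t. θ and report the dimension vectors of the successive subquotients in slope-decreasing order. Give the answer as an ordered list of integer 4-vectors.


Interval decomposition of M: I[1,1], I[1,3], I[1,4], I[3,3]^2.
HN type (ℓ=3): μ^(1)=2; μ^(2)=1/3; μ^(3)=-3

((0, 1, 3, 0); (0, 1, 1, 1); (3, 0, 0, 0))


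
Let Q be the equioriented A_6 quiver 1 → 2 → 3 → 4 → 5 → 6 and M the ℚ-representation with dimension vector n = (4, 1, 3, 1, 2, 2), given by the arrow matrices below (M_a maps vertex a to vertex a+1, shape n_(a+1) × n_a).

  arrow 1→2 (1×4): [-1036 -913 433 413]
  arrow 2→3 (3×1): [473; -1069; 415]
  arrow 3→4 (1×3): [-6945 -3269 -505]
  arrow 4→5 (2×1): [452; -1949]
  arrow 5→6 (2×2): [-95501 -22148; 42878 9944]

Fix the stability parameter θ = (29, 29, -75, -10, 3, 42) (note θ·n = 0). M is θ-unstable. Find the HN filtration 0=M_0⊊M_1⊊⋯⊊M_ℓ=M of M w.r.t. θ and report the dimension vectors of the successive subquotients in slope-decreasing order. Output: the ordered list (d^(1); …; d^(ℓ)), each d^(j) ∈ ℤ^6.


Interval decomposition of M: I[1,1]^3, I[1,5], I[3,3]^2, I[5,6], I[6,6].
HN type (ℓ=5): μ^(1)=42; μ^(2)=29; μ^(3)=3; μ^(4)=-27/4; μ^(5)=-75

((0, 0, 0, 0, 0, 2); (3, 0, 0, 0, 0, 0); (0, 0, 0, 0, 2, 0); (1, 1, 1, 1, 0, 0); (0, 0, 2, 0, 0, 0))


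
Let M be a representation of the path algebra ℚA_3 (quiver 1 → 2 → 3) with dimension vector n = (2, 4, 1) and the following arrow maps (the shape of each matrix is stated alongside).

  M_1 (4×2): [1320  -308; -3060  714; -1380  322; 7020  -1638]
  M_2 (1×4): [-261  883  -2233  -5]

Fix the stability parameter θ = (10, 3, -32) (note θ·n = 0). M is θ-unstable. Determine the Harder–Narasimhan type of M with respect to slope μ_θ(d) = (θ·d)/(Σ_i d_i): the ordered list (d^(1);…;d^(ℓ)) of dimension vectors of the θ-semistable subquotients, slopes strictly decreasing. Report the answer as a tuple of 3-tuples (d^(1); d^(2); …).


Via rank(M_{q-1}∘⋯∘M_p): M ≅ I[1,1], I[1,3], I[2,2]^3.
μ_θ-semistable layers: μ^(1)=10; μ^(2)=3; μ^(3)=-19/3

((1, 0, 0); (0, 3, 0); (1, 1, 1))


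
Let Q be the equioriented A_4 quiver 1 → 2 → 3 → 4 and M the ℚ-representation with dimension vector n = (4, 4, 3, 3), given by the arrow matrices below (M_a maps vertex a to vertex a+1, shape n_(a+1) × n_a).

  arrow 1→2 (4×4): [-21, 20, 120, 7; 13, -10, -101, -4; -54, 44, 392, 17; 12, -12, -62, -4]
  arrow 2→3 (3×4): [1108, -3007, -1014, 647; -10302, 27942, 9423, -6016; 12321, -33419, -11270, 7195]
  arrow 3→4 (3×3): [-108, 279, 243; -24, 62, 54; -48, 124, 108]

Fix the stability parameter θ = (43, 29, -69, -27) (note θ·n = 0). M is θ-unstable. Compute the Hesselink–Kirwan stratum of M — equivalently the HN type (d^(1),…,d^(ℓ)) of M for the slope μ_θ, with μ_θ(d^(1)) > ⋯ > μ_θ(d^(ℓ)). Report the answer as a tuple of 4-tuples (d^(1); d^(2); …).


Barcode: M ≅ I[1,1], I[1,3]^2, I[1,4], I[2,2], I[4,4]^2. HN layers by μ_θ (5 steps, strictly decreasing):
  μ^(1)=43; μ^(2)=29; μ^(3)=1; μ^(4)=-6; μ^(5)=-27

((1, 0, 0, 0); (0, 1, 0, 0); (2, 2, 2, 0); (1, 1, 1, 1); (0, 0, 0, 2))


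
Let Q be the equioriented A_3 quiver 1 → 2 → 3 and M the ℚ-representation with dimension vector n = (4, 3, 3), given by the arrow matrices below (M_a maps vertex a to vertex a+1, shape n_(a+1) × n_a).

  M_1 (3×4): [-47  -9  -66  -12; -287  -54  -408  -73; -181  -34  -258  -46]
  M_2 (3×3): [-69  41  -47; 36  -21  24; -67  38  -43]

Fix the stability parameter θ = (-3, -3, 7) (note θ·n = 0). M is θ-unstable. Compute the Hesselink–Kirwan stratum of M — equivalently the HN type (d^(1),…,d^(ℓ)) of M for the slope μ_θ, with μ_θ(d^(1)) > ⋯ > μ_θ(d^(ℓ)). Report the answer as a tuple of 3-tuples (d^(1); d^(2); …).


Interval decomposition of M: I[1,1], I[1,3]^3.
HN type (ℓ=2): μ^(1)=7; μ^(2)=-3

((0, 0, 3); (4, 3, 0))


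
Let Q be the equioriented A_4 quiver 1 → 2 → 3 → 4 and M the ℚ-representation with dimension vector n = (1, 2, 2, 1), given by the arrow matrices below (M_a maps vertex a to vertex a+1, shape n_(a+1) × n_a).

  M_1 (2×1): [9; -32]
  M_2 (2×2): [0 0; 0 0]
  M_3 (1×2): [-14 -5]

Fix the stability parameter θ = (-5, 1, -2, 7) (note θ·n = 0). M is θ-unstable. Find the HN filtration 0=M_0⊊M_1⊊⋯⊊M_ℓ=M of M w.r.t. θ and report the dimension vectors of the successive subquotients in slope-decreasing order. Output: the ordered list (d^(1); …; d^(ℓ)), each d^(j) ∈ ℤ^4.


Barcode: M ≅ I[1,2], I[2,2], I[3,3], I[3,4]. HN layers by μ_θ (4 steps, strictly decreasing):
  μ^(1)=7; μ^(2)=1; μ^(3)=-2; μ^(4)=-5

((0, 0, 0, 1); (0, 2, 0, 0); (0, 0, 2, 0); (1, 0, 0, 0))


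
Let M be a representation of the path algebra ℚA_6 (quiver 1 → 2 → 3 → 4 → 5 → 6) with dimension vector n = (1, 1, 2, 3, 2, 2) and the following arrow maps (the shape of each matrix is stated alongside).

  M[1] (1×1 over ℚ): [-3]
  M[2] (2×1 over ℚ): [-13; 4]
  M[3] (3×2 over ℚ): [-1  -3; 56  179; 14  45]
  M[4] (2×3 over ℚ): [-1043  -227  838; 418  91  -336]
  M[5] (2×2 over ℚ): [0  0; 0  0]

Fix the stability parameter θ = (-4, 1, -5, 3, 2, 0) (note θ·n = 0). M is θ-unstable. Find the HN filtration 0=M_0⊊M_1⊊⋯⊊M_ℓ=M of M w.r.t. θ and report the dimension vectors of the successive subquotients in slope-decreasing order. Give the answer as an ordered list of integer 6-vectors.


Via rank(M_{q-1}∘⋯∘M_p): M ≅ I[1,5], I[3,5], I[4,4], I[6,6]^2.
μ_θ-semistable layers: μ^(1)=3; μ^(2)=5/2; μ^(3)=0; μ^(4)=-2; μ^(5)=-4; μ^(6)=-5

((0, 0, 0, 1, 0, 0); (0, 0, 0, 2, 2, 0); (0, 0, 0, 0, 0, 2); (0, 1, 1, 0, 0, 0); (1, 0, 0, 0, 0, 0); (0, 0, 1, 0, 0, 0))


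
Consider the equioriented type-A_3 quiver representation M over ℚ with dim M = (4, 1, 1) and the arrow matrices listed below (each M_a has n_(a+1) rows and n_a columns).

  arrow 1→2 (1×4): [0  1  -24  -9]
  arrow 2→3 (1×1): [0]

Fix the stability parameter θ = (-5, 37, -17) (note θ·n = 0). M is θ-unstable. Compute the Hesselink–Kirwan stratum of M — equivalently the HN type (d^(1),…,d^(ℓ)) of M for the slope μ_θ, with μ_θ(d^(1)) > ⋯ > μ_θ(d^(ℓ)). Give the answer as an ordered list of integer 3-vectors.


Via rank(M_{q-1}∘⋯∘M_p): M ≅ I[1,1]^3, I[1,2], I[3,3].
μ_θ-semistable layers: μ^(1)=37; μ^(2)=-5; μ^(3)=-17

((0, 1, 0); (4, 0, 0); (0, 0, 1))


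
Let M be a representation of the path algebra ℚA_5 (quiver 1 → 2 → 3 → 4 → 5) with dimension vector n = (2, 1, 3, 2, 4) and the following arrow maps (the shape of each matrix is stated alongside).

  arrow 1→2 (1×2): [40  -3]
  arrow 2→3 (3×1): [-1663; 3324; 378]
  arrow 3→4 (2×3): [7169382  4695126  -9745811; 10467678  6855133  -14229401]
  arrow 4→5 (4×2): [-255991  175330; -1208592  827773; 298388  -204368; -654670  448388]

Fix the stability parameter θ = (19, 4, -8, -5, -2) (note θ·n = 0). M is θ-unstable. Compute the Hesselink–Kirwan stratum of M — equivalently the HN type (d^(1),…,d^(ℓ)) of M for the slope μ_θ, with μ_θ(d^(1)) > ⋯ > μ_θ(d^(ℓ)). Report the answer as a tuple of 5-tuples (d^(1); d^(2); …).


Barcode: M ≅ I[1,1], I[1,3], I[3,5]^2, I[5,5]^2. HN layers by μ_θ (5 steps, strictly decreasing):
  μ^(1)=19; μ^(2)=5; μ^(3)=-2; μ^(4)=-5; μ^(5)=-8

((1, 0, 0, 0, 0); (1, 1, 1, 0, 0); (0, 0, 0, 0, 4); (0, 0, 0, 2, 0); (0, 0, 2, 0, 0))


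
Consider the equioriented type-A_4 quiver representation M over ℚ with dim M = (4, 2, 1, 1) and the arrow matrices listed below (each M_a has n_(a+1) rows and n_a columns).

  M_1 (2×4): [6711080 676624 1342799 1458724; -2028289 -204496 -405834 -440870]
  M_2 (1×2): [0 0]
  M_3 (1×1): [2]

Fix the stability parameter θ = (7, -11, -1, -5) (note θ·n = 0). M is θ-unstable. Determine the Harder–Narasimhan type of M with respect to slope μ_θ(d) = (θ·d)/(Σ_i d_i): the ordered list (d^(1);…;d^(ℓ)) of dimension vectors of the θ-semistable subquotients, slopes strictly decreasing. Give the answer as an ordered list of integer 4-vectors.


Barcode: M ≅ I[1,1]^2, I[1,2]^2, I[3,4]. HN layers by μ_θ (3 steps, strictly decreasing):
  μ^(1)=7; μ^(2)=-2; μ^(3)=-3

((2, 0, 0, 0); (2, 2, 0, 0); (0, 0, 1, 1))


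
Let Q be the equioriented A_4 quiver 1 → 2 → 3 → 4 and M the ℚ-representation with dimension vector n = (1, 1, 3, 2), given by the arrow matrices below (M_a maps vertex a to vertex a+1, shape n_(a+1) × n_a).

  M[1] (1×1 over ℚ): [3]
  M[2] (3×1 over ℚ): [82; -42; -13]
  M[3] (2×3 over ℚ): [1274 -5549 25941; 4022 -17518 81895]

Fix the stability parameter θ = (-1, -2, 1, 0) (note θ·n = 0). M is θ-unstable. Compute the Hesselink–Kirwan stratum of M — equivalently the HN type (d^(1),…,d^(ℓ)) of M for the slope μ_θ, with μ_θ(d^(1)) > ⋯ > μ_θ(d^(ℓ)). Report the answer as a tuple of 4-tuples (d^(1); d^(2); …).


Barcode: M ≅ I[1,4], I[3,3], I[3,4]. HN layers by μ_θ (3 steps, strictly decreasing):
  μ^(1)=1; μ^(2)=1/2; μ^(3)=-3/2

((0, 0, 1, 0); (0, 0, 2, 2); (1, 1, 0, 0))


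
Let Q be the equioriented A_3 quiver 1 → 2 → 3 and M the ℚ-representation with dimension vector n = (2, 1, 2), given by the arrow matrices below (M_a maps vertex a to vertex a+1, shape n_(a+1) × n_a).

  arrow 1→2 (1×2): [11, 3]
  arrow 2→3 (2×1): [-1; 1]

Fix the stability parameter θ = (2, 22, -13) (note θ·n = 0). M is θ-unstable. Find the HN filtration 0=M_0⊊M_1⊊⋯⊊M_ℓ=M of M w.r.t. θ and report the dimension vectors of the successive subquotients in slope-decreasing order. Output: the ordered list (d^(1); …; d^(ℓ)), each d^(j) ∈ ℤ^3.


Interval decomposition of M: I[1,1], I[1,3], I[3,3].
HN type (ℓ=3): μ^(1)=9/2; μ^(2)=2; μ^(3)=-13

((0, 1, 1); (2, 0, 0); (0, 0, 1))


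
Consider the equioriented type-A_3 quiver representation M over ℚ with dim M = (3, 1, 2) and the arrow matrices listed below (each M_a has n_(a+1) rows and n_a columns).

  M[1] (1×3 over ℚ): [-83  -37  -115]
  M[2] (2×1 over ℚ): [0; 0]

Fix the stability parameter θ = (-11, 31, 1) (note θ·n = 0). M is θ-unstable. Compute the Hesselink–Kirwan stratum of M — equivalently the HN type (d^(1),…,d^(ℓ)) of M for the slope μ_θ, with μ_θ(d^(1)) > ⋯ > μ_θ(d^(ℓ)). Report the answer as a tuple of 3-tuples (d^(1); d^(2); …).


Via rank(M_{q-1}∘⋯∘M_p): M ≅ I[1,1]^2, I[1,2], I[3,3]^2.
μ_θ-semistable layers: μ^(1)=31; μ^(2)=1; μ^(3)=-11

((0, 1, 0); (0, 0, 2); (3, 0, 0))


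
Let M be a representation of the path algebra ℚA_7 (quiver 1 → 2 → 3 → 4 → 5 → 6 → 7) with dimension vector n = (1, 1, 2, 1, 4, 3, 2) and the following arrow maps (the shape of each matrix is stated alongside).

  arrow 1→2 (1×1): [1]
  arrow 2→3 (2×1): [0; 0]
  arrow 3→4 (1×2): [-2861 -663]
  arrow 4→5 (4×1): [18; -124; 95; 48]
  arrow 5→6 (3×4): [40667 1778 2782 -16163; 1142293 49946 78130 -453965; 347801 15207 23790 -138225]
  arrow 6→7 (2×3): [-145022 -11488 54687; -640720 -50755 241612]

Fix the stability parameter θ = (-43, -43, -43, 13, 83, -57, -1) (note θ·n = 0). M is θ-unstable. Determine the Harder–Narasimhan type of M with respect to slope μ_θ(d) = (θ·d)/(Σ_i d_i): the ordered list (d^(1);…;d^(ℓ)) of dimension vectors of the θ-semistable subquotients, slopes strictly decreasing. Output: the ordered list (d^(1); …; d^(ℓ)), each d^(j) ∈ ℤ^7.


Via rank(M_{q-1}∘⋯∘M_p): M ≅ I[1,2], I[3,3], I[3,5], I[5,5], I[5,7]^2, I[6,6].
μ_θ-semistable layers: μ^(1)=83; μ^(2)=13; μ^(3)=25/3; μ^(4)=-43; μ^(5)=-57

((0, 0, 0, 0, 2, 0, 0); (0, 0, 0, 1, 0, 0, 0); (0, 0, 0, 0, 2, 2, 2); (1, 1, 2, 0, 0, 0, 0); (0, 0, 0, 0, 0, 1, 0))


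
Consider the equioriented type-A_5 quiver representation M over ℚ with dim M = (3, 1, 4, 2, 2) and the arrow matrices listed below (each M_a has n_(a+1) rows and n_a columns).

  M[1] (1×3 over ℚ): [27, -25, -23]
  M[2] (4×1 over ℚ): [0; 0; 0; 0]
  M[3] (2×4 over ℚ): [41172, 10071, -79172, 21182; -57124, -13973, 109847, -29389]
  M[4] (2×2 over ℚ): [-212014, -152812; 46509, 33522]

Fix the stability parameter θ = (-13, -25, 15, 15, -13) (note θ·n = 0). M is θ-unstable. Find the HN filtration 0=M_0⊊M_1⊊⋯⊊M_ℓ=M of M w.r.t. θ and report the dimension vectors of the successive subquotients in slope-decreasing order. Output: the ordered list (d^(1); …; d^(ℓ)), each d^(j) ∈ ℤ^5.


Barcode: M ≅ I[1,1]^2, I[1,2], I[3,3]^2, I[3,4], I[3,5], I[5,5]. HN layers by μ_θ (4 steps, strictly decreasing):
  μ^(1)=15; μ^(2)=17/3; μ^(3)=-13; μ^(4)=-19

((0, 0, 3, 1, 0); (0, 0, 1, 1, 1); (2, 0, 0, 0, 1); (1, 1, 0, 0, 0))


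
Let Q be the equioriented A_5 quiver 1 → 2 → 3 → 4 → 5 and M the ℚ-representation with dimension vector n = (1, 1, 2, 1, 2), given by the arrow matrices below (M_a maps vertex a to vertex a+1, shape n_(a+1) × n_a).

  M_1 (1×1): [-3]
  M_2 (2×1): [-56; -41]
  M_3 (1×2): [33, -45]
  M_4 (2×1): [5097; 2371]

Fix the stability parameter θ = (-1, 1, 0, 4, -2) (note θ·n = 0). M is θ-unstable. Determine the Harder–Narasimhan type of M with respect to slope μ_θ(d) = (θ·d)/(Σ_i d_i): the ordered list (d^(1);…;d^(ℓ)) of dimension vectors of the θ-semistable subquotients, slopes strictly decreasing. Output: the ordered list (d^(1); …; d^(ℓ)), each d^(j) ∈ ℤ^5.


Interval decomposition of M: I[1,5], I[3,3], I[5,5].
HN type (ℓ=5): μ^(1)=1; μ^(2)=1/2; μ^(3)=0; μ^(4)=-1; μ^(5)=-2

((0, 0, 0, 1, 1); (0, 1, 1, 0, 0); (0, 0, 1, 0, 0); (1, 0, 0, 0, 0); (0, 0, 0, 0, 1))


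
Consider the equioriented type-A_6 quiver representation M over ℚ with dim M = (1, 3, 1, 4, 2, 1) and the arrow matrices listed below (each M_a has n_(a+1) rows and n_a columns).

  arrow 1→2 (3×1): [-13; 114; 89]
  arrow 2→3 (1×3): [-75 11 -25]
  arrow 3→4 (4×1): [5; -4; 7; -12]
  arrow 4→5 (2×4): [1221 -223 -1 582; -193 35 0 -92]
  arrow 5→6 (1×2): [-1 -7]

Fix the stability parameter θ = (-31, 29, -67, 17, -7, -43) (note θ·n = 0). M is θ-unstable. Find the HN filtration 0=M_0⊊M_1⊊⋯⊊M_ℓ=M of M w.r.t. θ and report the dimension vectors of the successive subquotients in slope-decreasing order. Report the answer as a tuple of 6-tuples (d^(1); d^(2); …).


Barcode: M ≅ I[1,6], I[2,2]^2, I[4,4]^2, I[4,5]. HN layers by μ_θ (6 steps, strictly decreasing):
  μ^(1)=29; μ^(2)=17; μ^(3)=5; μ^(4)=-11; μ^(5)=-19; μ^(6)=-31

((0, 2, 0, 0, 0, 0); (0, 0, 0, 2, 0, 0); (0, 0, 0, 1, 1, 0); (0, 0, 0, 1, 1, 1); (0, 1, 1, 0, 0, 0); (1, 0, 0, 0, 0, 0))
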